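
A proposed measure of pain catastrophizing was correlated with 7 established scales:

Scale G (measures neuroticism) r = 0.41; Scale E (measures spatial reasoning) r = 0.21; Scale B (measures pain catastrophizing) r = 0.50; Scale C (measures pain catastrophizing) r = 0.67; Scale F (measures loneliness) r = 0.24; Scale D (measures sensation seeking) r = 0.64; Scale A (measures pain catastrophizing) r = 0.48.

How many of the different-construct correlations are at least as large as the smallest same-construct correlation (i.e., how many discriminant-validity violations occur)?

Convergent (same construct = pain catastrophizing): Scale B, Scale C, Scale A.
Smallest convergent = 0.48. Discriminant values: 0.41, 0.21, 0.24, 0.64; count ≥ 0.48 → 1.

1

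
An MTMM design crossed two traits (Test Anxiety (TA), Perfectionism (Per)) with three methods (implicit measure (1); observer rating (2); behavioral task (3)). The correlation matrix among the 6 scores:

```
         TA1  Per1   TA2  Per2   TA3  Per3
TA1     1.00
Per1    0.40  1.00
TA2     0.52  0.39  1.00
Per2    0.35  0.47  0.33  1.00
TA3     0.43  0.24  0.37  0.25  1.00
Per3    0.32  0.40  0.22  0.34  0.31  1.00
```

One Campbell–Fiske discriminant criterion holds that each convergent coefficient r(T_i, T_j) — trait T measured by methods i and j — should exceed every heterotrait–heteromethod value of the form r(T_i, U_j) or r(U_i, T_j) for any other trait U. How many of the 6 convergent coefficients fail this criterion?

0

Each convergent coefficient versus the relevant comparison correlations:
TA (methods 1·2): 0.52 vs {0.35, 0.39} → pass.
TA (methods 1·3): 0.43 vs {0.32, 0.24} → pass.
TA (methods 2·3): 0.37 vs {0.22, 0.25} → pass.
Per (methods 1·2): 0.47 vs {0.39, 0.35} → pass.
Per (methods 1·3): 0.40 vs {0.24, 0.32} → pass.
Per (methods 2·3): 0.34 vs {0.25, 0.22} → pass.
0 of 6 fail.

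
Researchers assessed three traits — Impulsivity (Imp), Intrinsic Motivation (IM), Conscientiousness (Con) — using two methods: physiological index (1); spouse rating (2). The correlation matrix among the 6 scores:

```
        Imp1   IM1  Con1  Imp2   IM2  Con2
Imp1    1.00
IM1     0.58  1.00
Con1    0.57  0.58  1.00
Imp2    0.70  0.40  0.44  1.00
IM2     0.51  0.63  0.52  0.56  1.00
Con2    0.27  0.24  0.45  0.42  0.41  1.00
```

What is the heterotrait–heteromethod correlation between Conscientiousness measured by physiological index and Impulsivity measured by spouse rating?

Different traits and methods: r(Con1, Imp2) = 0.44.

0.44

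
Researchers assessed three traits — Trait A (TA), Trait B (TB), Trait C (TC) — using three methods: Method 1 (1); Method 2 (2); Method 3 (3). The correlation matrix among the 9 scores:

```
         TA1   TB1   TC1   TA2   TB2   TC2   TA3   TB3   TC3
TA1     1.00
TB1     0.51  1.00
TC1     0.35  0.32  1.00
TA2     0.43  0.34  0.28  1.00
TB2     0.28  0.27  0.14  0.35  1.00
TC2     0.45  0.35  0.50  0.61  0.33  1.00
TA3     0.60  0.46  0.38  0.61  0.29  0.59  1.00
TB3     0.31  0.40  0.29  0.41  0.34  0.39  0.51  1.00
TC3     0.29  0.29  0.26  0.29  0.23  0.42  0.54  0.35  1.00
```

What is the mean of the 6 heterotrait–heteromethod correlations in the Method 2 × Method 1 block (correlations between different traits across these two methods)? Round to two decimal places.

HTHM values (method 2 × method 1): 0.34, 0.28, 0.28, 0.14, 0.45, 0.35; mean = 1.84/6 = 0.31.

0.31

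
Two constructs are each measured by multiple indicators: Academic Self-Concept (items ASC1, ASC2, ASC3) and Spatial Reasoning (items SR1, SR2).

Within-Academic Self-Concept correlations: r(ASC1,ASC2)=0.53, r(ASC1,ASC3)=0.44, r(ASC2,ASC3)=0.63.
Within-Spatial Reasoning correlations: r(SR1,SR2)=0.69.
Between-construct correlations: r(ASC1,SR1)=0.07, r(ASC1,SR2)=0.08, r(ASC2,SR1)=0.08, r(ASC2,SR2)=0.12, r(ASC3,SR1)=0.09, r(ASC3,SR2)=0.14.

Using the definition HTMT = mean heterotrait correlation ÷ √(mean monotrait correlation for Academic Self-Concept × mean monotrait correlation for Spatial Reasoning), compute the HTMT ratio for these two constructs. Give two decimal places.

0.16

Mean between = 0.58/6 = 0.0967.
Mean within-ASC = 1.60/3 = 0.5333; mean within-SR = 0.69/1 = 0.6900.
Geometric mean = √(0.5333 × 0.6900) = 0.6066.
HTMT = 0.0967 / 0.6066 = 0.16.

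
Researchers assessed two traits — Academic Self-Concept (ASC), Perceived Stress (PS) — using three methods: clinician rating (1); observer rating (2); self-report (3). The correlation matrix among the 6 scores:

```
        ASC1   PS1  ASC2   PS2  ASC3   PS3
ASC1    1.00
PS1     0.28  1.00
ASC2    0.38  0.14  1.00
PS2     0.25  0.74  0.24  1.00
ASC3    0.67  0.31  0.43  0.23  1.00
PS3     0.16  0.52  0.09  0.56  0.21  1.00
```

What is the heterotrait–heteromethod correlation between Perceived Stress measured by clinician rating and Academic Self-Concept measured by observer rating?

0.14

Different traits and methods: r(PS1, ASC2) = 0.14.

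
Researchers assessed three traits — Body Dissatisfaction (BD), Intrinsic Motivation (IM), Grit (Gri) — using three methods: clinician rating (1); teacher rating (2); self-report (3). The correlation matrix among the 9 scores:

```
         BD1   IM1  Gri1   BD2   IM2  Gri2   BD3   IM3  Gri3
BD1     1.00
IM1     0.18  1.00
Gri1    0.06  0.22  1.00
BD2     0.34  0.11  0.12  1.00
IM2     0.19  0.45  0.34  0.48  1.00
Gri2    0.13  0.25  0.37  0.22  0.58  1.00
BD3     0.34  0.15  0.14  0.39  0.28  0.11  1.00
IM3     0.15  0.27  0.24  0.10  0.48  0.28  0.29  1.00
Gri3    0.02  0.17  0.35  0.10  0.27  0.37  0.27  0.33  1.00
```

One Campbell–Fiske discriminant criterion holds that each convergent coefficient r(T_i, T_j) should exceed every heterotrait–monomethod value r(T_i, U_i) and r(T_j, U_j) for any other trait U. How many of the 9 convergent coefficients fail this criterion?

7

Convergent coefficients and their comparison sets:
BD (methods 1·2): 0.34 vs {0.18, 0.48, 0.06, 0.22} → fail.
BD (methods 1·3): 0.34 vs {0.18, 0.29, 0.06, 0.27} → pass.
BD (methods 2·3): 0.39 vs {0.48, 0.29, 0.22, 0.27} → fail.
IM (methods 1·2): 0.45 vs {0.18, 0.48, 0.22, 0.58} → fail.
IM (methods 1·3): 0.27 vs {0.18, 0.29, 0.22, 0.33} → fail.
IM (methods 2·3): 0.48 vs {0.48, 0.29, 0.58, 0.33} → fail.
Gri (methods 1·2): 0.37 vs {0.06, 0.22, 0.22, 0.58} → fail.
Gri (methods 1·3): 0.35 vs {0.06, 0.27, 0.22, 0.33} → pass.
Gri (methods 2·3): 0.37 vs {0.22, 0.27, 0.58, 0.33} → fail.
7 of 9 fail.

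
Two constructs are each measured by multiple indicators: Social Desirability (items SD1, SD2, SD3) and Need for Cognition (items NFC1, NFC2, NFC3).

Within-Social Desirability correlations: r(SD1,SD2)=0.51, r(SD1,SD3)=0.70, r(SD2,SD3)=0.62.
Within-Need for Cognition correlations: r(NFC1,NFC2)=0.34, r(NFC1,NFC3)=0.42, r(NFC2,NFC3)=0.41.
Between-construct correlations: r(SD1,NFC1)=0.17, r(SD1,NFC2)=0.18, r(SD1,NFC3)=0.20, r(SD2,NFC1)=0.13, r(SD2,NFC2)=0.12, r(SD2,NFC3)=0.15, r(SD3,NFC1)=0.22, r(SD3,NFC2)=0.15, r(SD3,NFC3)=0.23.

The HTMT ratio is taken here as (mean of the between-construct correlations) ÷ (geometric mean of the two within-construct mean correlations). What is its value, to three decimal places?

Mean between = 1.55/9 = 0.1722.
Mean within-SD = 1.83/3 = 0.6100; mean within-NFC = 1.17/3 = 0.3900.
Geometric mean = √(0.6100 × 0.3900) = 0.4877.
HTMT = 0.1722 / 0.4877 = 0.353.

0.353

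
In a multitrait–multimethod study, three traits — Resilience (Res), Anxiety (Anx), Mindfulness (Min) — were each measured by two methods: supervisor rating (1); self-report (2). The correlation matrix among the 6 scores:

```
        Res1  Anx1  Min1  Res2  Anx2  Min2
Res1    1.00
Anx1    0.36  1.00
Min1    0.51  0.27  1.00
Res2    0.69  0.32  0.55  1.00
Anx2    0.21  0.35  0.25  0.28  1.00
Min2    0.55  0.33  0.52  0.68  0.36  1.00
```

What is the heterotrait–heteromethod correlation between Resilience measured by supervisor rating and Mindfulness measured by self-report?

Different traits and methods: r(Res1, Min2) = 0.55.

0.55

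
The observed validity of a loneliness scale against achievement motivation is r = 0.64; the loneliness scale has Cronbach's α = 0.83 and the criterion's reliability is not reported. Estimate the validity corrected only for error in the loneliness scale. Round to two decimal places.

0.70

Single correction: r_c = r_obs / √r_xx = 0.64 / √0.83 = 0.64 / 0.9110 ≈ 0.70.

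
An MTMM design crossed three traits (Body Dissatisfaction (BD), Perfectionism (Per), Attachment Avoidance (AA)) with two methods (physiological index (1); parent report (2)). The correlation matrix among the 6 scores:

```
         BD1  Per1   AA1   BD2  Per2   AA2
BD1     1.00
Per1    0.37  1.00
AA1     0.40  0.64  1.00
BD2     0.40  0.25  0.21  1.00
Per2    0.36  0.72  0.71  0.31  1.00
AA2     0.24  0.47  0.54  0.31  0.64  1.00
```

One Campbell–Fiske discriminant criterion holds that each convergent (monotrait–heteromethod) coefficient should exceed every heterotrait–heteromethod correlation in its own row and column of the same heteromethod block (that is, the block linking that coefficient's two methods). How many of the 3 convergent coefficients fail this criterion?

1

Convergent coefficients and their comparison sets:
BD (methods 1·2): 0.40 vs {0.36, 0.25, 0.24, 0.21} → pass.
Per (methods 1·2): 0.72 vs {0.25, 0.36, 0.47, 0.71} → pass.
AA (methods 1·2): 0.54 vs {0.21, 0.24, 0.71, 0.47} → fail.
1 of 3 fail.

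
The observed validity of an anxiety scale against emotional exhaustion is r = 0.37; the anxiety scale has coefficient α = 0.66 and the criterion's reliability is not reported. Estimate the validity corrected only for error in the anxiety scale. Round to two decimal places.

0.46

Single correction: r_c = r_obs / √r_xx = 0.37 / √0.66 = 0.37 / 0.8124 ≈ 0.46.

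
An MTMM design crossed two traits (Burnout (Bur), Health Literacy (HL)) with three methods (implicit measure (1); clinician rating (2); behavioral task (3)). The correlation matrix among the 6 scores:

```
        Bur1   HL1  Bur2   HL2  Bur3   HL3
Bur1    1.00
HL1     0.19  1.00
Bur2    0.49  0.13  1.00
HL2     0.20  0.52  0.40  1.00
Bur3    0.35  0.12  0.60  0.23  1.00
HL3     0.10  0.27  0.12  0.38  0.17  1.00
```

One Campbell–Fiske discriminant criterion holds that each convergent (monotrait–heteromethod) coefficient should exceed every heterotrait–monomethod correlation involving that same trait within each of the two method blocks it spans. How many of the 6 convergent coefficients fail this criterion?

1

Convergent coefficients and their comparison sets:
Bur (methods 1·2): 0.49 vs {0.19, 0.40} → pass.
Bur (methods 1·3): 0.35 vs {0.19, 0.17} → pass.
Bur (methods 2·3): 0.60 vs {0.40, 0.17} → pass.
HL (methods 1·2): 0.52 vs {0.19, 0.40} → pass.
HL (methods 1·3): 0.27 vs {0.19, 0.17} → pass.
HL (methods 2·3): 0.38 vs {0.40, 0.17} → fail.
1 of 6 fail.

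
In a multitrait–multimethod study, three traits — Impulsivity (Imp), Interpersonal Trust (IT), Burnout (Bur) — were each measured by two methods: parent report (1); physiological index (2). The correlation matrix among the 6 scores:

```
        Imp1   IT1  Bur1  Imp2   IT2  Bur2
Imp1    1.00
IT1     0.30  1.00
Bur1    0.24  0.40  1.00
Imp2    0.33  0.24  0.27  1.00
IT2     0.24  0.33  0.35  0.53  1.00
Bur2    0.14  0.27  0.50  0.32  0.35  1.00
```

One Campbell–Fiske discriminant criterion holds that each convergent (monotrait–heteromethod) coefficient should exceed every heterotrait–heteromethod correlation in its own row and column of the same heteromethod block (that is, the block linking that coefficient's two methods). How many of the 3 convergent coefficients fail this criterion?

1

Each convergent coefficient versus the relevant comparison correlations:
Imp (methods 1·2): 0.33 vs {0.24, 0.24, 0.14, 0.27} → pass.
IT (methods 1·2): 0.33 vs {0.24, 0.24, 0.27, 0.35} → fail.
Bur (methods 1·2): 0.50 vs {0.27, 0.14, 0.35, 0.27} → pass.
1 of 3 fail.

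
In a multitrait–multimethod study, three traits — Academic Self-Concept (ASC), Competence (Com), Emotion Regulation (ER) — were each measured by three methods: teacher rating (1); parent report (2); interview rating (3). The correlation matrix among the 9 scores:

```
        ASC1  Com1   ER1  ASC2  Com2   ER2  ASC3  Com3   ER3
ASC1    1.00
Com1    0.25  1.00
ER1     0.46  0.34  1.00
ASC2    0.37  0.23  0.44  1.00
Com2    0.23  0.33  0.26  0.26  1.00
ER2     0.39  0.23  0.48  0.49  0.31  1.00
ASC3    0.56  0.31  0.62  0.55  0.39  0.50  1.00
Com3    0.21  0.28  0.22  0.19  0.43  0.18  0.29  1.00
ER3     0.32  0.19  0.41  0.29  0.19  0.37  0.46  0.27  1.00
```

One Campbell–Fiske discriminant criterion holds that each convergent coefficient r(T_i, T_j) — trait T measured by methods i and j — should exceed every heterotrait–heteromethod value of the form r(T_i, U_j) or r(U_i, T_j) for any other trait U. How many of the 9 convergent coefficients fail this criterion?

Each convergent coefficient versus the relevant comparison correlations:
ASC (methods 1·2): 0.37 vs {0.23, 0.23, 0.39, 0.44} → fail.
ASC (methods 1·3): 0.56 vs {0.21, 0.31, 0.32, 0.62} → fail.
ASC (methods 2·3): 0.55 vs {0.19, 0.39, 0.29, 0.50} → pass.
Com (methods 1·2): 0.33 vs {0.23, 0.23, 0.23, 0.26} → pass.
Com (methods 1·3): 0.28 vs {0.31, 0.21, 0.19, 0.22} → fail.
Com (methods 2·3): 0.43 vs {0.39, 0.19, 0.19, 0.18} → pass.
ER (methods 1·2): 0.48 vs {0.44, 0.39, 0.26, 0.23} → pass.
ER (methods 1·3): 0.41 vs {0.62, 0.32, 0.22, 0.19} → fail.
ER (methods 2·3): 0.37 vs {0.50, 0.29, 0.18, 0.19} → fail.
5 of 9 fail.

5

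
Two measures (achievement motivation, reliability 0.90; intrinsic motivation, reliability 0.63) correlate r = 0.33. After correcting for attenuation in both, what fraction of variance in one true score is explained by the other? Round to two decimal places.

Disattenuated r = 0.33 / √(0.90 × 0.63) = 0.33 / 0.7530 = 0.4382.
Shared true-score variance = 0.4382² = 0.1920 ≈ 0.19.

0.19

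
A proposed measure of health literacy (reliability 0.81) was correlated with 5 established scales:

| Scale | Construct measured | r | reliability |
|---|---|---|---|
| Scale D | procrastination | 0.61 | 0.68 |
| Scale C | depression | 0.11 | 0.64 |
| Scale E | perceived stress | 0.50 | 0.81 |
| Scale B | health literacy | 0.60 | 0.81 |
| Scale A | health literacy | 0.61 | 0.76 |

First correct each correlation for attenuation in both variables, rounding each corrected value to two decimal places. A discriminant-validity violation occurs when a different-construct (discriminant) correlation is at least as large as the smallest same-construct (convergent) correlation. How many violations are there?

1

Disattenuated r (r / √(r_scale · r_new)):
  Scale D (disc): 0.61 / √(0.68·0.81) = 0.82
  Scale C (disc): 0.11 / √(0.64·0.81) = 0.15
  Scale E (disc): 0.50 / √(0.81·0.81) = 0.62
  Scale B (conv): 0.60 / √(0.81·0.81) = 0.74
  Scale A (conv): 0.61 / √(0.76·0.81) = 0.78
Smallest convergent = 0.74. Discriminant values: 0.82, 0.15, 0.62; count ≥ 0.74 → 1.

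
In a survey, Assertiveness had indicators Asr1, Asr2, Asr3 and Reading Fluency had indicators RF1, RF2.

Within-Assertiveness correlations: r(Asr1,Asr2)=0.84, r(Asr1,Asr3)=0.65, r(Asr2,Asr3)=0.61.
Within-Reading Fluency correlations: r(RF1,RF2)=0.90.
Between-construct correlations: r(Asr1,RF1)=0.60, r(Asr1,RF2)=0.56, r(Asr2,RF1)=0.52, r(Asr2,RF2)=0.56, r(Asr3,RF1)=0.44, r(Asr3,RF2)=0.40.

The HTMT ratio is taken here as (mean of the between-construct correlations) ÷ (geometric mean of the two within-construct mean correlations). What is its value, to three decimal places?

Between-construct mean = 3.08/6 = 0.5133.
Mean within-Asr = 2.10/3 = 0.7000; mean within-RF = 0.90/1 = 0.9000.
Geometric mean = √(0.7000 × 0.9000) = 0.7937.
HTMT = 0.5133 / 0.7937 = 0.647.

0.647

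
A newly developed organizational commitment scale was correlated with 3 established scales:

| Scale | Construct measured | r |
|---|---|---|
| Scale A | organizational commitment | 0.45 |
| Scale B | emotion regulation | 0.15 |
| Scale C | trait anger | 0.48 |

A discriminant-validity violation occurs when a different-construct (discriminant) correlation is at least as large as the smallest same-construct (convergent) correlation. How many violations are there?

1

Convergent (same construct = organizational commitment): Scale A.
Smallest convergent = 0.45. Discriminant values: 0.15, 0.48; count ≥ 0.45 → 1.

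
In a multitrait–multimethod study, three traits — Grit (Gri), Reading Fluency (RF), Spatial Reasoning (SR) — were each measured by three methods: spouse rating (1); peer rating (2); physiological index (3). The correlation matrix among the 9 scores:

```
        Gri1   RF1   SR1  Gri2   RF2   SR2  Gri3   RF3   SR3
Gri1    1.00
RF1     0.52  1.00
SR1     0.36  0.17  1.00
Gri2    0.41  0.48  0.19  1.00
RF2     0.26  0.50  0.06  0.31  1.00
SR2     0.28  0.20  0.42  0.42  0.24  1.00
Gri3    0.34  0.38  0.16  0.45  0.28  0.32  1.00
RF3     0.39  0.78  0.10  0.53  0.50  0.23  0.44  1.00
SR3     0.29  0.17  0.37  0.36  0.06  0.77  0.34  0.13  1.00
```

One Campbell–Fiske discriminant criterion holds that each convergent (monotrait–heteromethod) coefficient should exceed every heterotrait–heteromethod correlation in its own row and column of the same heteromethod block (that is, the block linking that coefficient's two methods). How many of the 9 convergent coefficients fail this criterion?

4

Each convergent coefficient versus the relevant comparison correlations:
Gri (methods 1·2): 0.41 vs {0.26, 0.48, 0.28, 0.19} → fail.
Gri (methods 1·3): 0.34 vs {0.39, 0.38, 0.29, 0.16} → fail.
Gri (methods 2·3): 0.45 vs {0.53, 0.28, 0.36, 0.32} → fail.
RF (methods 1·2): 0.50 vs {0.48, 0.26, 0.20, 0.06} → pass.
RF (methods 1·3): 0.78 vs {0.38, 0.39, 0.17, 0.10} → pass.
RF (methods 2·3): 0.50 vs {0.28, 0.53, 0.06, 0.23} → fail.
SR (methods 1·2): 0.42 vs {0.19, 0.28, 0.06, 0.20} → pass.
SR (methods 1·3): 0.37 vs {0.16, 0.29, 0.10, 0.17} → pass.
SR (methods 2·3): 0.77 vs {0.32, 0.36, 0.23, 0.06} → pass.
4 of 9 fail.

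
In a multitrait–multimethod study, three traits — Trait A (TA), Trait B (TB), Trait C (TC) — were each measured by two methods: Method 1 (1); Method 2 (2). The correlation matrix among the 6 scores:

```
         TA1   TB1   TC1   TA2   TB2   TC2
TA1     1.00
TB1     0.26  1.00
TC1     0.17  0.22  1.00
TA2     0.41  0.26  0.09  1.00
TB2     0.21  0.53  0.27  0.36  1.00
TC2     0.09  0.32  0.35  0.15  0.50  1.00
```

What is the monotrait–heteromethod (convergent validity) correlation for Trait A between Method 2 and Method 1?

Same trait (TA), different methods: r(TA2, TA1) = 0.41.

0.41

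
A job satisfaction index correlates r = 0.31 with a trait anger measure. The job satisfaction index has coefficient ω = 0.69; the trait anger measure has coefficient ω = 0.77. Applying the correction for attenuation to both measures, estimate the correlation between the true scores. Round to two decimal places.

0.43

r_true = r_obs / √(r_xx · r_yy) = 0.31 / √(0.69 × 0.77) = 0.31 / √0.5313 = 0.31 / 0.7289 ≈ 0.43.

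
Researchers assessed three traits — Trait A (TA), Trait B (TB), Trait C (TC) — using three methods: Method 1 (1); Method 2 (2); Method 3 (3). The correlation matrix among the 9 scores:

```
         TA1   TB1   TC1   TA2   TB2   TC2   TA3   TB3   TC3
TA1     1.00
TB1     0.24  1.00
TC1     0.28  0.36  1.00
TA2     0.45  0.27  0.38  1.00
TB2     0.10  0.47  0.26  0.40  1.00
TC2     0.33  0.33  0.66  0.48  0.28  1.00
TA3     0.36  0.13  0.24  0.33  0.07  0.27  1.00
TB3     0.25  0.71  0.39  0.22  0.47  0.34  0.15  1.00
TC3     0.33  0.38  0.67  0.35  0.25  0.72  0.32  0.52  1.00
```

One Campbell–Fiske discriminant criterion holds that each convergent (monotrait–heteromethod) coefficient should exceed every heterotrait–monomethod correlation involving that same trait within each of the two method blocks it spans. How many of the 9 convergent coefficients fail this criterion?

Each convergent coefficient versus the relevant comparison correlations:
TA (methods 1·2): 0.45 vs {0.24, 0.40, 0.28, 0.48} → fail.
TA (methods 1·3): 0.36 vs {0.24, 0.15, 0.28, 0.32} → pass.
TA (methods 2·3): 0.33 vs {0.40, 0.15, 0.48, 0.32} → fail.
TB (methods 1·2): 0.47 vs {0.24, 0.40, 0.36, 0.28} → pass.
TB (methods 1·3): 0.71 vs {0.24, 0.15, 0.36, 0.52} → pass.
TB (methods 2·3): 0.47 vs {0.40, 0.15, 0.28, 0.52} → fail.
TC (methods 1·2): 0.66 vs {0.28, 0.48, 0.36, 0.28} → pass.
TC (methods 1·3): 0.67 vs {0.28, 0.32, 0.36, 0.52} → pass.
TC (methods 2·3): 0.72 vs {0.48, 0.32, 0.28, 0.52} → pass.
3 of 9 fail.

3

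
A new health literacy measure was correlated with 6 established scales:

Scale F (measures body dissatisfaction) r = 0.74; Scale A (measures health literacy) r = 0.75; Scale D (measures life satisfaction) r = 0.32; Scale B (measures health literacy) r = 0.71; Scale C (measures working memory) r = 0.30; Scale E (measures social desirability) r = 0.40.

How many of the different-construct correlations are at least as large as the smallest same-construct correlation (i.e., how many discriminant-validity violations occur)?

Convergent (same construct = health literacy): Scale A, Scale B.
Smallest convergent = 0.71. Discriminant values: 0.74, 0.32, 0.30, 0.40; count ≥ 0.71 → 1.

1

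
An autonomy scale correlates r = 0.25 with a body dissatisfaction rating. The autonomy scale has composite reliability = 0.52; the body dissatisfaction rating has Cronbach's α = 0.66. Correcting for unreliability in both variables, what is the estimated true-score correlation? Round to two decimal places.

0.43

r_true = r_obs / √(r_xx · r_yy) = 0.25 / √(0.52 × 0.66) = 0.25 / √0.3432 = 0.25 / 0.5858 ≈ 0.43.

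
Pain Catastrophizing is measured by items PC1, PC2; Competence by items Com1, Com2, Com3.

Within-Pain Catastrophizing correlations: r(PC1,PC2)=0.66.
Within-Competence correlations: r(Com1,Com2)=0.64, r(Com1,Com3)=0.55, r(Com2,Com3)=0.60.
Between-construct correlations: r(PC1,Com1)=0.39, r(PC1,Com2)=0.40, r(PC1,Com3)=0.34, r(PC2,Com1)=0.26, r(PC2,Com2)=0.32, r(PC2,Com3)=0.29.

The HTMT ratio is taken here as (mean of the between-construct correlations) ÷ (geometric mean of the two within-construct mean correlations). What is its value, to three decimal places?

0.531

Mean between = 2.00/6 = 0.3333.
Mean within-PC = 0.66/1 = 0.6600; mean within-Com = 1.79/3 = 0.5967.
Geometric mean = √(0.6600 × 0.5967) = 0.6276.
HTMT = 0.3333 / 0.6276 = 0.531.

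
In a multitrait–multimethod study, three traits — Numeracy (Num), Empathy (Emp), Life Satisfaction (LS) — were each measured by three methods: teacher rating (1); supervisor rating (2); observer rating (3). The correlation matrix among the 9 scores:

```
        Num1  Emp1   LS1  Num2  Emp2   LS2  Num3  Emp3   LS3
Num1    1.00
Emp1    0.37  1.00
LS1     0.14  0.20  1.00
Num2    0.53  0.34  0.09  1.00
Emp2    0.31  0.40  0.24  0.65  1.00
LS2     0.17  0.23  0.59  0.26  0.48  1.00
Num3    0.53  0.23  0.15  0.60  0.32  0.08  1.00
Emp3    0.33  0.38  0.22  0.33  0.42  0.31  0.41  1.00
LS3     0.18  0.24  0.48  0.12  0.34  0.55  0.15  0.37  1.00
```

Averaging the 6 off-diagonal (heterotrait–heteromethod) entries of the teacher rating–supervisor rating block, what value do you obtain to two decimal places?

HTHM values (method 1 × method 2): 0.31, 0.17, 0.34, 0.23, 0.09, 0.24; mean = 1.38/6 = 0.23.

0.23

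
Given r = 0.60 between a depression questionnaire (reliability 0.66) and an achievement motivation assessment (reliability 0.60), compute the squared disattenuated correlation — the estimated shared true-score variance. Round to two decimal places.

0.91

Disattenuated r = 0.60 / √(0.66 × 0.60) = 0.60 / 0.6293 = 0.9534.
Shared true-score variance = 0.9534² = 0.9090 ≈ 0.91.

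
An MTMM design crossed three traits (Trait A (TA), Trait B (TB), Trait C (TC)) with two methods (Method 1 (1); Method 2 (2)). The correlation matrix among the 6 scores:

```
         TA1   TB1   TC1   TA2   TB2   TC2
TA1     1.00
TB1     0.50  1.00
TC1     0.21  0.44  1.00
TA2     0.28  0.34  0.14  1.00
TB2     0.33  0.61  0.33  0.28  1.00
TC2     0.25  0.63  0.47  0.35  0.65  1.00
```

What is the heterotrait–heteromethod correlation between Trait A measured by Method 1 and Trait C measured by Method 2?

0.25

Different traits and methods: r(TA1, TC2) = 0.25.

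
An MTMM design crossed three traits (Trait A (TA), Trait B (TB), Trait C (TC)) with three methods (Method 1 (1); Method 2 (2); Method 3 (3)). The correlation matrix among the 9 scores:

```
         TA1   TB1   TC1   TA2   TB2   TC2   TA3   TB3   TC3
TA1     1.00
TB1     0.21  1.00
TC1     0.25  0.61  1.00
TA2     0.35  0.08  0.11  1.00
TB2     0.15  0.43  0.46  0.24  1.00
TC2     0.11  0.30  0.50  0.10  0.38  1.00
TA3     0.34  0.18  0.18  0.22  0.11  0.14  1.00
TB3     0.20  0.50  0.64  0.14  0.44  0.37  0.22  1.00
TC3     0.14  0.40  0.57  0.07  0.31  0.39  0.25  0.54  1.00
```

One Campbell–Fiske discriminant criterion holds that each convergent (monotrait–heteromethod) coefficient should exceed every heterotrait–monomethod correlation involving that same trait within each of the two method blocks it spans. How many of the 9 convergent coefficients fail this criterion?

7

Each convergent coefficient versus the relevant comparison correlations:
TA (methods 1·2): 0.35 vs {0.21, 0.24, 0.25, 0.10} → pass.
TA (methods 1·3): 0.34 vs {0.21, 0.22, 0.25, 0.25} → pass.
TA (methods 2·3): 0.22 vs {0.24, 0.22, 0.10, 0.25} → fail.
TB (methods 1·2): 0.43 vs {0.21, 0.24, 0.61, 0.38} → fail.
TB (methods 1·3): 0.50 vs {0.21, 0.22, 0.61, 0.54} → fail.
TB (methods 2·3): 0.44 vs {0.24, 0.22, 0.38, 0.54} → fail.
TC (methods 1·2): 0.50 vs {0.25, 0.10, 0.61, 0.38} → fail.
TC (methods 1·3): 0.57 vs {0.25, 0.25, 0.61, 0.54} → fail.
TC (methods 2·3): 0.39 vs {0.10, 0.25, 0.38, 0.54} → fail.
7 of 9 fail.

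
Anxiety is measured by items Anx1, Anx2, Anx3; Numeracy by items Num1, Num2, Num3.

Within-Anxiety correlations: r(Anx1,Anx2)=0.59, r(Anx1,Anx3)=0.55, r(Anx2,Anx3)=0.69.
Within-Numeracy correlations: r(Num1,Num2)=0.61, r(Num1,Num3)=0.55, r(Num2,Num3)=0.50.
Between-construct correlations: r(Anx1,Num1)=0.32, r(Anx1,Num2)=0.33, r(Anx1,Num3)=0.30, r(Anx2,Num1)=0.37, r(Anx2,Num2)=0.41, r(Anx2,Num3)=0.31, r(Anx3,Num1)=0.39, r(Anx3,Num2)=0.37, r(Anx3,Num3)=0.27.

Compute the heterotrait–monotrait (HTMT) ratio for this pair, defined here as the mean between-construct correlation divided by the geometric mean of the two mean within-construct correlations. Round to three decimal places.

0.587

Between-construct mean = 3.07/9 = 0.3411.
Mean within-Anx = 1.83/3 = 0.6100; mean within-Num = 1.66/3 = 0.5533.
Geometric mean = √(0.6100 × 0.5533) = 0.5810.
HTMT = 0.3411 / 0.5810 = 0.587.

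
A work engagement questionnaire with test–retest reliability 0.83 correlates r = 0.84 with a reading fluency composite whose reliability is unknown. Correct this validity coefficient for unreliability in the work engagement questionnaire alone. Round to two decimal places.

0.92

Single correction: r_c = r_obs / √r_xx = 0.84 / √0.83 = 0.84 / 0.9110 ≈ 0.92.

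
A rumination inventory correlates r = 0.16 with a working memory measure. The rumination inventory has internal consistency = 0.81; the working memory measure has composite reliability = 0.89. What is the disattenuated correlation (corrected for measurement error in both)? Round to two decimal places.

r_true = r_obs / √(r_xx · r_yy) = 0.16 / √(0.81 × 0.89) = 0.16 / √0.7209 = 0.16 / 0.8491 ≈ 0.19.

0.19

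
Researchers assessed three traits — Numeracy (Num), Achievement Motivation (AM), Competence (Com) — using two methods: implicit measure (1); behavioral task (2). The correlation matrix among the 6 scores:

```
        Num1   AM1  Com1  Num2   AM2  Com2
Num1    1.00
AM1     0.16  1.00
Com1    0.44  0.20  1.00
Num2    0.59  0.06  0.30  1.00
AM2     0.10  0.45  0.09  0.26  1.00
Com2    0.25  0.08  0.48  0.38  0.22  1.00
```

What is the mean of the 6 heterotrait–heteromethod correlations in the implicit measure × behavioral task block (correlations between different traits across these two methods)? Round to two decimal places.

0.15

HTHM values (method 1 × method 2): 0.10, 0.25, 0.06, 0.08, 0.30, 0.09; mean = 0.88/6 = 0.15.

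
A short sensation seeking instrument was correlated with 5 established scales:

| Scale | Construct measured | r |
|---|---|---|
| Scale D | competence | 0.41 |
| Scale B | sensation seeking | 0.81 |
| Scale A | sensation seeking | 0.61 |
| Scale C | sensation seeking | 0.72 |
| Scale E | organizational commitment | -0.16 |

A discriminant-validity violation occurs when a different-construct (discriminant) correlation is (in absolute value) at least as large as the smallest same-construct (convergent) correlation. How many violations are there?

0

Convergent (same construct = sensation seeking): Scale B, Scale A, Scale C.
Smallest convergent = 0.61. Discriminant |r|: 0.41, 0.16; count ≥ 0.61 → 0.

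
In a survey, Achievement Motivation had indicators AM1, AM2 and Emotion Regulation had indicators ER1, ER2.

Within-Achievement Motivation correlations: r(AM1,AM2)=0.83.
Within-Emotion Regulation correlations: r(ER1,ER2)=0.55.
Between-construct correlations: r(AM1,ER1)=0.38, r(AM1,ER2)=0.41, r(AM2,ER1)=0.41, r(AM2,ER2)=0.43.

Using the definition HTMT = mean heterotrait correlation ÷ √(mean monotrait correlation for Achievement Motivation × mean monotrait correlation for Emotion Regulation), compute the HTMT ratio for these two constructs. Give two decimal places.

Mean between = 1.63/4 = 0.4075.
Mean within-AM = 0.83/1 = 0.8300; mean within-ER = 0.55/1 = 0.5500.
Geometric mean = √(0.8300 × 0.5500) = 0.6756.
HTMT = 0.4075 / 0.6756 = 0.60.

0.60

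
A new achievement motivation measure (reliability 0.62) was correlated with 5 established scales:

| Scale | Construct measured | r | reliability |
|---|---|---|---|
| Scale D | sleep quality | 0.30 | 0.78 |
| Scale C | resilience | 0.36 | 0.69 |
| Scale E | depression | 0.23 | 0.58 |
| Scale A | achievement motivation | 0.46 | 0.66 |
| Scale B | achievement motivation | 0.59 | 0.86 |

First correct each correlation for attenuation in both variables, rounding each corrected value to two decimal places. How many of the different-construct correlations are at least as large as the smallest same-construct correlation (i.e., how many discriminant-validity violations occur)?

Disattenuated r (r / √(r_scale · r_new)):
  Scale D (disc): 0.30 / √(0.78·0.62) = 0.43
  Scale C (disc): 0.36 / √(0.69·0.62) = 0.55
  Scale E (disc): 0.23 / √(0.58·0.62) = 0.38
  Scale A (conv): 0.46 / √(0.66·0.62) = 0.72
  Scale B (conv): 0.59 / √(0.86·0.62) = 0.81
Smallest convergent = 0.72. Discriminant values: 0.43, 0.55, 0.38; count ≥ 0.72 → 0.

0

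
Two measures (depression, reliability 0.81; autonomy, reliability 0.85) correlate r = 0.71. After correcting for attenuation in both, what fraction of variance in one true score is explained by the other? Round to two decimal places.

Disattenuated r = 0.71 / √(0.81 × 0.85) = 0.71 / 0.8298 = 0.8556.
Shared true-score variance = 0.8556² = 0.7321 ≈ 0.73.

0.73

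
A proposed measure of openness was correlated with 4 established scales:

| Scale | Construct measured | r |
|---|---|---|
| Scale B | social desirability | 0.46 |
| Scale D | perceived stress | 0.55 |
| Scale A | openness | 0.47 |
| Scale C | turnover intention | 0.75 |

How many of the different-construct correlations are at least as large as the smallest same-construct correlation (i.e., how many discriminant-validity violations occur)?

Convergent (same construct = openness): Scale A.
Smallest convergent = 0.47. Discriminant values: 0.46, 0.55, 0.75; count ≥ 0.47 → 2.

2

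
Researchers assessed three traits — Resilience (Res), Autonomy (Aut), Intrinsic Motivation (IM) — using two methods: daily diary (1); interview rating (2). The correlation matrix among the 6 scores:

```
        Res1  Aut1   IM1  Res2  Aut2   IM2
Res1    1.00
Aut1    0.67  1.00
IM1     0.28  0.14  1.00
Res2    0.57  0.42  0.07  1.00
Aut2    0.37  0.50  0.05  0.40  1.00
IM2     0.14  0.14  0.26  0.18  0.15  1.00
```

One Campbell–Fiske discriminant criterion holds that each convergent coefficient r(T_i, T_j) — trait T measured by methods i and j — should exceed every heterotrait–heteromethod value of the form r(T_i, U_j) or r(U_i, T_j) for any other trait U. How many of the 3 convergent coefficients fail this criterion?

0

Convergent coefficients and their comparison sets:
Res (methods 1·2): 0.57 vs {0.37, 0.42, 0.14, 0.07} → pass.
Aut (methods 1·2): 0.50 vs {0.42, 0.37, 0.14, 0.05} → pass.
IM (methods 1·2): 0.26 vs {0.07, 0.14, 0.05, 0.14} → pass.
0 of 3 fail.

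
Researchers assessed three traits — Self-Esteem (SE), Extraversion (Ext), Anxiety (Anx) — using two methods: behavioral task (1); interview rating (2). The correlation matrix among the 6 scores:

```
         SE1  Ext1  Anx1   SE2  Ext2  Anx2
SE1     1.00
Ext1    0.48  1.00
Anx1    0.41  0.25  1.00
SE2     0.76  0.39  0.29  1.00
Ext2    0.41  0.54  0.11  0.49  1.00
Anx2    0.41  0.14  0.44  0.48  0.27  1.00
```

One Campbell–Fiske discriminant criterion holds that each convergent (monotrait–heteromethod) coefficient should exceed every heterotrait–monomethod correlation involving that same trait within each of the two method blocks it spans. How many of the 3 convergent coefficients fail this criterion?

1

Checking each validity diagonal entry against its comparison values:
SE (methods 1·2): 0.76 vs {0.48, 0.49, 0.41, 0.48} → pass.
Ext (methods 1·2): 0.54 vs {0.48, 0.49, 0.25, 0.27} → pass.
Anx (methods 1·2): 0.44 vs {0.41, 0.48, 0.25, 0.27} → fail.
1 of 3 fail.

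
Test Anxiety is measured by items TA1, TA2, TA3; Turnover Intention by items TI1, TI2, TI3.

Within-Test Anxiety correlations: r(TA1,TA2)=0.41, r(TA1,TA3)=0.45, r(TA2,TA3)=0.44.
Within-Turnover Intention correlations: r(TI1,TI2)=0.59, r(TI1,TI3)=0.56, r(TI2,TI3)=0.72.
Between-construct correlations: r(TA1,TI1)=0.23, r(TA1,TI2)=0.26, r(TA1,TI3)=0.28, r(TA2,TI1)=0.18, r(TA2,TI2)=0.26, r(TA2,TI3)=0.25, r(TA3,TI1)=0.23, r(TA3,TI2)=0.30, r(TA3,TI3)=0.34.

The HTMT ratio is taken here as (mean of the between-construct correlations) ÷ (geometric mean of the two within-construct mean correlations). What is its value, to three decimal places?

Mean heterotrait r = 2.33/9 = 0.2589.
Mean within-TA = 1.30/3 = 0.4333; mean within-TI = 1.87/3 = 0.6233.
Geometric mean = √(0.4333 × 0.6233) = 0.5197.
HTMT = 0.2589 / 0.5197 = 0.498.

0.498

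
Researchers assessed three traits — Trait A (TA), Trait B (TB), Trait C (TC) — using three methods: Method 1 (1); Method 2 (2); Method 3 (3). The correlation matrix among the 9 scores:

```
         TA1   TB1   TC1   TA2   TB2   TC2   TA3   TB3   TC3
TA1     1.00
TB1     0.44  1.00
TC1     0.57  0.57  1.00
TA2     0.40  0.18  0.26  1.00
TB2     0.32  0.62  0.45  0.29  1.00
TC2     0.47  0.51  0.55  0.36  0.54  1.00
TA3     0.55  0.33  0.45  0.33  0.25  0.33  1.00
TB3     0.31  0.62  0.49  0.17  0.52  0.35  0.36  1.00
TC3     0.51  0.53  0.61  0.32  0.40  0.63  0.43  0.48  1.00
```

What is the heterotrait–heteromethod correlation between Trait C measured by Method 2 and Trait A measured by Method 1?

Different traits and methods: r(TC2, TA1) = 0.47.

0.47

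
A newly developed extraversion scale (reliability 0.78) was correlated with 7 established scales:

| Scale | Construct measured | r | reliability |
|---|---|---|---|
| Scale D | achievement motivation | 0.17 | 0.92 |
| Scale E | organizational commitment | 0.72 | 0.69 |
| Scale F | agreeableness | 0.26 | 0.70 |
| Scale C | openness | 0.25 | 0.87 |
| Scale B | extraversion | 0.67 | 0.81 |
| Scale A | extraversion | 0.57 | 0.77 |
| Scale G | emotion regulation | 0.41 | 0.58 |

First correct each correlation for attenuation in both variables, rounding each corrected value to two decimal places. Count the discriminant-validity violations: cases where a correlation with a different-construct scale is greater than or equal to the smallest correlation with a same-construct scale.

1

Disattenuated r (r / √(r_scale · r_new)):
  Scale D (disc): 0.17 / √(0.92·0.78) = 0.20
  Scale E (disc): 0.72 / √(0.69·0.78) = 0.98
  Scale F (disc): 0.26 / √(0.70·0.78) = 0.35
  Scale C (disc): 0.25 / √(0.87·0.78) = 0.30
  Scale B (conv): 0.67 / √(0.81·0.78) = 0.84
  Scale A (conv): 0.57 / √(0.77·0.78) = 0.74
  Scale G (disc): 0.41 / √(0.58·0.78) = 0.61
Smallest convergent = 0.74. Discriminant values: 0.20, 0.98, 0.35, 0.30, 0.61; count ≥ 0.74 → 1.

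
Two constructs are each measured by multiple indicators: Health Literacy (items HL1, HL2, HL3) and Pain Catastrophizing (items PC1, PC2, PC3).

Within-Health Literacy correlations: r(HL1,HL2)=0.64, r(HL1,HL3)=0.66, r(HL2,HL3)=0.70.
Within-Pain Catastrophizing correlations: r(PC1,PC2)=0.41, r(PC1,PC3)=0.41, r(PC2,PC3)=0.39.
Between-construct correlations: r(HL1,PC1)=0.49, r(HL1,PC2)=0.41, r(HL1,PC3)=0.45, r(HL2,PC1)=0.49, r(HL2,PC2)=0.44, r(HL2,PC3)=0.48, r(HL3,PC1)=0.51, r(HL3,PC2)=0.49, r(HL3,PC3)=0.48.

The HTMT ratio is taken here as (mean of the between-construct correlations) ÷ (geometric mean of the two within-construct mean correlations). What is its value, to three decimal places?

0.909

Between-construct mean = 4.24/9 = 0.4711.
Mean within-HL = 2.00/3 = 0.6667; mean within-PC = 1.21/3 = 0.4033.
Geometric mean = √(0.6667 × 0.4033) = 0.5185.
HTMT = 0.4711 / 0.5185 = 0.909.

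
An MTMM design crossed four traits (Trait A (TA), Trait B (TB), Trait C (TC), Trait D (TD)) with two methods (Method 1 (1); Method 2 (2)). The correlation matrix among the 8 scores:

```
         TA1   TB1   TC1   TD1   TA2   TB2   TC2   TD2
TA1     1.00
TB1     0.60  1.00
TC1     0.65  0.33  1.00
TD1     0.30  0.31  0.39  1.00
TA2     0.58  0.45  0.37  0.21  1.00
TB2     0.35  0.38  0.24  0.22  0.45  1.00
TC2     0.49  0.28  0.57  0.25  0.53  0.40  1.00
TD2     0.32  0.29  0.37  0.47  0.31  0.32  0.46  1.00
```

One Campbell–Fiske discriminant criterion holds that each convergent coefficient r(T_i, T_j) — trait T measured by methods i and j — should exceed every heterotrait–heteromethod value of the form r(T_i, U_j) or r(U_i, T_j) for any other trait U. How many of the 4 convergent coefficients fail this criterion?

1

Each convergent coefficient versus the relevant comparison correlations:
TA (methods 1·2): 0.58 vs {0.35, 0.45, 0.49, 0.37, 0.32, 0.21} → pass.
TB (methods 1·2): 0.38 vs {0.45, 0.35, 0.28, 0.24, 0.29, 0.22} → fail.
TC (methods 1·2): 0.57 vs {0.37, 0.49, 0.24, 0.28, 0.37, 0.25} → pass.
TD (methods 1·2): 0.47 vs {0.21, 0.32, 0.22, 0.29, 0.25, 0.37} → pass.
1 of 4 fail.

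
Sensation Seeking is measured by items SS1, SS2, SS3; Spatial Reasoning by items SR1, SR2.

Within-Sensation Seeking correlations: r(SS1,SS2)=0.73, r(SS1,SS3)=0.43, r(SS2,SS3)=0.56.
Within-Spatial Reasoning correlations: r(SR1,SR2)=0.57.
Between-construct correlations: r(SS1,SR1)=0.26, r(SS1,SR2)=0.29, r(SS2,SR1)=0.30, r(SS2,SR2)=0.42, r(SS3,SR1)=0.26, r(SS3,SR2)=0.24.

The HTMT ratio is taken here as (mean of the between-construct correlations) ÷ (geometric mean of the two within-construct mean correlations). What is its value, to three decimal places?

Mean between = 1.77/6 = 0.2950.
Mean within-SS = 1.72/3 = 0.5733; mean within-SR = 0.57/1 = 0.5700.
Geometric mean = √(0.5733 × 0.5700) = 0.5716.
HTMT = 0.2950 / 0.5716 = 0.516.

0.516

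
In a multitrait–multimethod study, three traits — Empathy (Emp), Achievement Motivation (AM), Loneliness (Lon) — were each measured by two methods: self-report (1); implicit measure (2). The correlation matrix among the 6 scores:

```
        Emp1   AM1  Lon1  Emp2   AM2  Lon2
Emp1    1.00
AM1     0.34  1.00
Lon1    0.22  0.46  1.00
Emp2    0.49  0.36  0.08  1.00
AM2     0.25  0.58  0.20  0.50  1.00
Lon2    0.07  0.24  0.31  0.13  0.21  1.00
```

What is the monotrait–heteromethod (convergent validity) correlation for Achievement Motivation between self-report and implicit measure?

Same trait (AM), different methods: r(AM1, AM2) = 0.58.

0.58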